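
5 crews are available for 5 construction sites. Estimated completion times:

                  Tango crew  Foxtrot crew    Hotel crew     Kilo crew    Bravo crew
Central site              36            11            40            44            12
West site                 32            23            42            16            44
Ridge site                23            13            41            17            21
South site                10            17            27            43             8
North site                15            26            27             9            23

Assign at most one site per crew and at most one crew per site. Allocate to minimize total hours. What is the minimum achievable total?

Minimum total: 78 hours

This is a one-to-one assignment (minimum-cost bipartite matching).
Optimal: Tango crew→South site (10 hours), Foxtrot crew→Ridge site (13 hours), Hotel crew→North site (27 hours), Kilo crew→West site (16 hours), Bravo crew→Central site (12 hours) — total 10+13+27+16+12 = 78 hours.
Min-entry greedy (repeatedly take the single cheapest remaining cell) gives 93 hours, worse by 15.
Next-best assignment: Tango crew→North site, Foxtrot crew→Ridge site, Hotel crew→South site, Kilo crew→West site, Bravo crew→Central site = 83 hours.
Swapping Bravo crew↔Hotel crew (Bravo crew→North site 23 hours, Hotel crew→Central site 40 hours) adds 24.
No other one-to-one assignment undercuts 78 hours.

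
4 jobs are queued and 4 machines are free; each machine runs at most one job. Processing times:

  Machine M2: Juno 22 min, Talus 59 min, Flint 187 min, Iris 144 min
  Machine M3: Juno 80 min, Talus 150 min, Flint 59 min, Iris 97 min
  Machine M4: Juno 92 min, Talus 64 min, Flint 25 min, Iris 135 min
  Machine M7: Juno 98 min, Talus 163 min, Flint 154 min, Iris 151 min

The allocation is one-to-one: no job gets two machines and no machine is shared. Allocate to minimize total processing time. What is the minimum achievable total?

Minimum total: 279 min

Optimal: Juno→Machine M7 (98 min), Talus→Machine M2 (59 min), Flint→Machine M4 (25 min), Iris→Machine M3 (97 min) — total 98+59+25+97 = 279 min.
Row-greedy (each job in turn takes its cheapest remaining machine) gives 296 min, worse by 17.
Next-best assignment: Juno→Machine M2, Talus→Machine M4, Flint→Machine M3, Iris→Machine M7 = 296 min.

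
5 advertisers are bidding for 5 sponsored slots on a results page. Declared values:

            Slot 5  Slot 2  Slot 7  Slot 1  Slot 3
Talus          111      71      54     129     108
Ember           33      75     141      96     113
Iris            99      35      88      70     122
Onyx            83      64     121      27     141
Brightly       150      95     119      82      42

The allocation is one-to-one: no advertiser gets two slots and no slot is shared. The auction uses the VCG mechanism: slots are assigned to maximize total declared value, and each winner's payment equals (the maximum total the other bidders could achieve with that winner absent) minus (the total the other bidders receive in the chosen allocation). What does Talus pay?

Talus pays $25.

Efficient allocation: Talus→Slot 1 ($129), Ember→Slot 7 ($141), Iris→Slot 3 ($122), Onyx→Slot 2 ($64), Brightly→Slot 5 ($150); total welfare W = $606.
Talus receives Slot 1 at value $129, so the others get W − 129 = $477.
Without Talus: best allocation of the remaining 4 bidders over all 5 slots is Ember→Slot 7 ($141), Iris→Slot 1 ($70), Onyx→Slot 3 ($141), Brightly→Slot 5 ($150), total $502.
VCG payment = (others' best without Talus) − (others' welfare with Talus) = 502 − 477 = $25.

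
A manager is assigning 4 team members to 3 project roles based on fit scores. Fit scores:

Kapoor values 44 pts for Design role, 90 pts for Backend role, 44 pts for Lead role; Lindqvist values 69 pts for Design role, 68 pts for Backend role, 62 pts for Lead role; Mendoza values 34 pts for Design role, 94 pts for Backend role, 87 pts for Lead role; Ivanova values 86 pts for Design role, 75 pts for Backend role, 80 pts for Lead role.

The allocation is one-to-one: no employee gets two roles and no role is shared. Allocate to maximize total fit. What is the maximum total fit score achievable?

Max total: 263 pts

Optimal: Ivanova→Design role (86 pts), Kapoor→Backend role (90 pts), Mendoza→Lead role (87 pts) — total 86+90+87 = 263 pts.
Column-greedy (each role in turn goes to its best remaining employee) gives 242 pts, worse by 21.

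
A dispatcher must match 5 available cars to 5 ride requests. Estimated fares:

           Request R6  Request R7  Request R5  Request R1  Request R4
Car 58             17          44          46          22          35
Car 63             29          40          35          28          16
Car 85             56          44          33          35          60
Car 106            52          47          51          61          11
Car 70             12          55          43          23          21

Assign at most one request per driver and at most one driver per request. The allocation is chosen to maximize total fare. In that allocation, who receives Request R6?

Optimal: Car 58→Request R5 ($46), Car 63→Request R6 ($29), Car 85→Request R4 ($60), Car 106→Request R1 ($61), Car 70→Request R7 ($55) — total 46+29+60+61+55 = $251.
Column-greedy (each request in turn goes to its best remaining driver) gives $225, worse by 26.
No other one-to-one assignment exceeds $251.
Car 63's own top request is Request R7 ($40), but forcing Car 63→Request R7 and reassigning the rest optimally gives only $235 — worse by 16.

Car 63 receives Request R6.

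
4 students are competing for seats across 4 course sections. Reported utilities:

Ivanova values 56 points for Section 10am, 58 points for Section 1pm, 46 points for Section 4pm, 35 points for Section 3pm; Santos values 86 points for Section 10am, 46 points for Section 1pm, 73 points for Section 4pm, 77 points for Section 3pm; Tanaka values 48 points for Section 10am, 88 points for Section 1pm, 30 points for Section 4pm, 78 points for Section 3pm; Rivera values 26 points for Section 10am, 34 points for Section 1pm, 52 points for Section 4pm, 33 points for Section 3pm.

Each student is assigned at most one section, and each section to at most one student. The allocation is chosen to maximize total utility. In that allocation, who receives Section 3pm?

Optimal: Ivanova→Section 1pm (58 points), Santos→Section 10am (86 points), Tanaka→Section 3pm (78 points), Rivera→Section 4pm (52 points) — total 58+86+78+52 = 274 points.
Next-best assignment: Ivanova→Section 10am, Santos→Section 3pm, Tanaka→Section 1pm, Rivera→Section 4pm = 273 points.
No other one-to-one assignment exceeds 274 points.
Tanaka's own top section is Section 1pm (88 points), but forcing Tanaka→Section 1pm and reassigning the rest optimally gives only 273 points — worse by 1.

Tanaka receives Section 3pm.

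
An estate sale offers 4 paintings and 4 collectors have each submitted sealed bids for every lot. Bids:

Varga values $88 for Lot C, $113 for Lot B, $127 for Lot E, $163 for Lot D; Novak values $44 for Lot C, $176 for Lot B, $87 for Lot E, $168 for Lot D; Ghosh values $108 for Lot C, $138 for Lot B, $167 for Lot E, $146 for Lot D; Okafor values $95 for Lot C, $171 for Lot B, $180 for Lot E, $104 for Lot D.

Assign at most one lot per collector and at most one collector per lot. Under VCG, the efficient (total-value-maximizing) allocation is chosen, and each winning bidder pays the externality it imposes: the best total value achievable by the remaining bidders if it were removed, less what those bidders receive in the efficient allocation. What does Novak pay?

Novak pays $50.

Efficient allocation: Varga→Lot D ($163), Novak→Lot B ($176), Ghosh→Lot C ($108), Okafor→Lot E ($180); total welfare W = $627.
Novak receives Lot B at value $176, so the others get W − 176 = $451.
Without Novak: best allocation of the remaining 3 bidders over all 4 lots is Varga→Lot D ($163), Ghosh→Lot E ($167), Okafor→Lot B ($171), total $501.
VCG payment = (others' best without Novak) − (others' welfare with Novak) = 501 − 451 = $50.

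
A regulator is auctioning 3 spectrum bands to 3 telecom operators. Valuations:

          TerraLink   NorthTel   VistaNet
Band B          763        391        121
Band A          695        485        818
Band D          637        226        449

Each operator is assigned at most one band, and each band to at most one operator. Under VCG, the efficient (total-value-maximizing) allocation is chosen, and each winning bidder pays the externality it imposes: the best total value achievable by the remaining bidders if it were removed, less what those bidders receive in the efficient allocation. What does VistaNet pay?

VistaNet pays $220M.

Efficient allocation: TerraLink→Band D ($637M), NorthTel→Band B ($391M), VistaNet→Band A ($818M); total welfare W = $1846M.
VistaNet receives Band A at value $818M, so the others get W − 818 = $1028M.
Without VistaNet: best allocation of the remaining 2 bidders over all 3 bands is TerraLink→Band B ($763M), NorthTel→Band A ($485M), total $1248M.
VCG payment = (others' best without VistaNet) − (others' welfare with VistaNet) = 1248 − 1028 = $220M.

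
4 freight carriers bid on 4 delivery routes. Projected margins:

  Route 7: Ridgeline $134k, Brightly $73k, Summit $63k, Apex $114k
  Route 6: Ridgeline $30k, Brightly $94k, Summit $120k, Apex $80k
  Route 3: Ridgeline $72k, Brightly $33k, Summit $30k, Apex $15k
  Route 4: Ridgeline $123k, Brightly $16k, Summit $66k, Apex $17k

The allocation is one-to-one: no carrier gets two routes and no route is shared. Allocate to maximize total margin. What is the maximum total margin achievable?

Max total: $390k

This is a one-to-one assignment (maximum-weight bipartite matching).
Optimal: Ridgeline→Route 4 ($123k), Brightly→Route 3 ($33k), Summit→Route 6 ($120k), Apex→Route 7 ($114k) — total 123+33+120+114 = $390k.
Row-greedy (each carrier in turn takes its best remaining route) gives $309k, worse by 81.
Next-best assignment: Ridgeline→Route 4, Brightly→Route 6, Summit→Route 3, Apex→Route 7 = $361k.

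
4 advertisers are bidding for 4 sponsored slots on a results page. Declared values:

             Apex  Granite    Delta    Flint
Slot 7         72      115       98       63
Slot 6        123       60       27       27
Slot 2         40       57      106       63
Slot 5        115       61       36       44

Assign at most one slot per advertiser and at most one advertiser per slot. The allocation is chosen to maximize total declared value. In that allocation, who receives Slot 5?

Flint receives Slot 5.

Optimal: Apex→Slot 6 ($123), Granite→Slot 7 ($115), Delta→Slot 2 ($106), Flint→Slot 5 ($44) — total 123+115+106+44 = $388.
Next-best assignment: Apex→Slot 5, Granite→Slot 7, Delta→Slot 2, Flint→Slot 6 = $363.
Flint's own top slot is Slot 7 ($63), but forcing Flint→Slot 7 and reassigning the rest optimally gives only $353 — worse by 35.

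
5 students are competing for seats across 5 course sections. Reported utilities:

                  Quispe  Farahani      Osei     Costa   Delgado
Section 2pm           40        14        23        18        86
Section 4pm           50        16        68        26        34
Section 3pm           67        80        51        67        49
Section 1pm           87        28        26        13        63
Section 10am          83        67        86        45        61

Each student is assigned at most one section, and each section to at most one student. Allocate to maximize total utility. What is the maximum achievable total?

Maximum total: 375 points

Optimal: Quispe→Section 1pm (87 points), Farahani→Section 10am (67 points), Osei→Section 4pm (68 points), Costa→Section 3pm (67 points), Delgado→Section 2pm (86 points) — total 87+67+68+67+86 = 375 points.
Max-entry greedy (repeatedly take the single best remaining cell) gives 365 points, worse by 10.
No other one-to-one assignment exceeds 375 points.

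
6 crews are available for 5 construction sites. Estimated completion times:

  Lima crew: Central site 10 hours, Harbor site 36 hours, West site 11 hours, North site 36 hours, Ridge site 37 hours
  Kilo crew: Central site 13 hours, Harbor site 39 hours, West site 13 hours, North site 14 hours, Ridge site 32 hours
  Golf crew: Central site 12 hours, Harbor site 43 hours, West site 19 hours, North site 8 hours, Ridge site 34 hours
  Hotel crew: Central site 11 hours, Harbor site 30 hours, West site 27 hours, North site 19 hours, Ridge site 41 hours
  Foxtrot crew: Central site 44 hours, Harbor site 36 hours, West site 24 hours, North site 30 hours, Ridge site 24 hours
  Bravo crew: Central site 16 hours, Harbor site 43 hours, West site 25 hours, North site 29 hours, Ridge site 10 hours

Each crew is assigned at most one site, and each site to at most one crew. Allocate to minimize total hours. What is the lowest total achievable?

This is a one-to-one assignment (minimum-cost bipartite matching).
Optimal: Lima crew→Central site (10 hours), Hotel crew→Harbor site (30 hours), Kilo crew→West site (13 hours), Golf crew→North site (8 hours), Bravo crew→Ridge site (10 hours) — total 10+30+13+8+10 = 71 hours.
Row-greedy (each crew in turn takes its cheapest remaining site) gives 85 hours, worse by 14.
Swapping Hotel crew↔Lima crew (Hotel crew→Central site 11 hours, Lima crew→Harbor site 36 hours) adds 7.

Minimum total: 71 hours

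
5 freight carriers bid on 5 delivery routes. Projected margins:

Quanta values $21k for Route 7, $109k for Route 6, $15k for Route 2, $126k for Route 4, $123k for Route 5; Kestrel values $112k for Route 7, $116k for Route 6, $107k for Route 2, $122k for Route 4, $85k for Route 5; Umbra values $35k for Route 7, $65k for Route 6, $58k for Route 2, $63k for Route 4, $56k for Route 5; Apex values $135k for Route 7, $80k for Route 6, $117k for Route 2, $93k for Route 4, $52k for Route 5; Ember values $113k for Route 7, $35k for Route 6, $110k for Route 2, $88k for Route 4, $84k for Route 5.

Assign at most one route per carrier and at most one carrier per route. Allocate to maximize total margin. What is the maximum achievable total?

Optimal: Quanta→Route 5 ($123k), Kestrel→Route 4 ($122k), Umbra→Route 6 ($65k), Apex→Route 7 ($135k), Ember→Route 2 ($110k) — total 123+122+65+135+110 = $555k.
Row-greedy (each carrier in turn takes its best remaining route) gives $519k, worse by 36.
Next-best assignment: Quanta→Route 5, Kestrel→Route 6, Umbra→Route 4, Apex→Route 7, Ember→Route 2 = $547k.
No other one-to-one assignment exceeds $555k.

Max total: $555k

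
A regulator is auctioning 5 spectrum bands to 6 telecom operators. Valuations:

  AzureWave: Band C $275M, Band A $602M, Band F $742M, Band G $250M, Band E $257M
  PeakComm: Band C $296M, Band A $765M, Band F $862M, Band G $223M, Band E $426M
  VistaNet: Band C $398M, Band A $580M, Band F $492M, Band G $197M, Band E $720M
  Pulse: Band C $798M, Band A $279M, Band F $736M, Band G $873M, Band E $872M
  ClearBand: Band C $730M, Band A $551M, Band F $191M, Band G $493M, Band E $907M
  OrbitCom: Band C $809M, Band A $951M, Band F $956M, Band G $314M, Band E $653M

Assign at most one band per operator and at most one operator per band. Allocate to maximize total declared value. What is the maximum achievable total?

Maximum total: $4136M

Optimal: ClearBand→Band C ($730M), OrbitCom→Band A ($951M), PeakComm→Band F ($862M), Pulse→Band G ($873M), VistaNet→Band E ($720M) — total 730+951+862+873+720 = $4136M.
Swapping ClearBand↔Pulse (ClearBand→Band G $493M, Pulse→Band C $798M) loses 312.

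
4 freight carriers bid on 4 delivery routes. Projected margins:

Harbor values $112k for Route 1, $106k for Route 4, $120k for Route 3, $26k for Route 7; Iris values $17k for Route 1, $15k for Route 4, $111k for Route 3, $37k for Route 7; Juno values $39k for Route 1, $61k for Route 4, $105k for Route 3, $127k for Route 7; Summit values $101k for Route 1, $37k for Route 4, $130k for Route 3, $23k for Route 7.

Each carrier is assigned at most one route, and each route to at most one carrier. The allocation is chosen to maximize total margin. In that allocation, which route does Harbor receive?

Harbor receives Route 4.

Optimal: Harbor→Route 4 ($106k), Iris→Route 3 ($111k), Juno→Route 7 ($127k), Summit→Route 1 ($101k) — total 106+111+127+101 = $445k.
Next-best assignment: Harbor→Route 1, Iris→Route 3, Juno→Route 7, Summit→Route 4 = $387k.
Swapping Harbor↔Iris (Harbor→Route 3 $120k, Iris→Route 4 $15k) loses 82.
Checked against all permutations: $445k is optimal.
Harbor's own top route is Route 3 ($120k), but forcing Harbor→Route 3 and reassigning the rest optimally gives only $363k — worse by 82.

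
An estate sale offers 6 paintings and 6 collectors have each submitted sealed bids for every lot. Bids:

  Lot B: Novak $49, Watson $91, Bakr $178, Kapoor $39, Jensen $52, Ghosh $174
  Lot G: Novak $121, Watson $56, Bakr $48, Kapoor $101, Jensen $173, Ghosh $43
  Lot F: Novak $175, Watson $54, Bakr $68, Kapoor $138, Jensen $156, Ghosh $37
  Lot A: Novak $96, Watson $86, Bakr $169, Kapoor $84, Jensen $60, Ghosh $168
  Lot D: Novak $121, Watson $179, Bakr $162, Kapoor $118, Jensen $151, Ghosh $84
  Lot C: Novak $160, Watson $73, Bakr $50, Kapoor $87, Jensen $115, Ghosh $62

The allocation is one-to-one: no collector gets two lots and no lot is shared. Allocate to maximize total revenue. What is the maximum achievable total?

Maximum total: $996

Optimal: Novak→Lot C ($160), Watson→Lot D ($179), Bakr→Lot B ($178), Kapoor→Lot F ($138), Jensen→Lot G ($173), Ghosh→Lot A ($168) — total 160+179+178+138+173+168 = $996.
Max-entry greedy (repeatedly take the single best remaining cell) gives $960, worse by 36.
No other one-to-one assignment exceeds $996.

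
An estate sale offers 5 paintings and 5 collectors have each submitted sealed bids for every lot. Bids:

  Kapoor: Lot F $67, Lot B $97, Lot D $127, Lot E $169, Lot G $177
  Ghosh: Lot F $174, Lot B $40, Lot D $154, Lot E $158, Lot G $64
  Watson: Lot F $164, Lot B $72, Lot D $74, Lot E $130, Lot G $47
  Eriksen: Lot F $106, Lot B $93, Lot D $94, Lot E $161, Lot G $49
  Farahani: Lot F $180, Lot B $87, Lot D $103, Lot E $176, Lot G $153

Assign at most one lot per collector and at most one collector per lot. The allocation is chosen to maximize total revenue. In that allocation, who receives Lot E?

Farahani receives Lot E.

This is the linear assignment problem.
Optimal: Kapoor→Lot G ($177), Ghosh→Lot D ($154), Watson→Lot F ($164), Eriksen→Lot B ($93), Farahani→Lot E ($176) — total 177+154+164+93+176 = $764.
Row-greedy (each collector in turn takes its best remaining lot) gives $662, worse by 102.
Farahani's own top lot is Lot F ($180), but forcing Farahani→Lot F and reassigning the rest optimally gives only $744 — worse by 20.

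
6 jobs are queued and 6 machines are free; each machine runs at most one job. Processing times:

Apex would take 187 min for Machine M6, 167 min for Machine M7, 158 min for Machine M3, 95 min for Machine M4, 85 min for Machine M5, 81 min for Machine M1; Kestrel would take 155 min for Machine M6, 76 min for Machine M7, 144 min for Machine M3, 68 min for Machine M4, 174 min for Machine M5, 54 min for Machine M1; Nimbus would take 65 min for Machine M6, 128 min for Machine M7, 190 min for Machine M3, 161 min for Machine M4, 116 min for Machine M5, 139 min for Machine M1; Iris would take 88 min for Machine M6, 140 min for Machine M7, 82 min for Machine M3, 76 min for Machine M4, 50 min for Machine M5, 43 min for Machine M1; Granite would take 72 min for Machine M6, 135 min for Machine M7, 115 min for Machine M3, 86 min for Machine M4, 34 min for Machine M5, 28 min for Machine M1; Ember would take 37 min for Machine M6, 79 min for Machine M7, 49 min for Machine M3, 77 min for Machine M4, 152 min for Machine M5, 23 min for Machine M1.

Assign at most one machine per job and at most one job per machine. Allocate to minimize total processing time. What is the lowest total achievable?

Min total: 362 min

Optimal: Apex→Machine M4 (95 min), Kestrel→Machine M7 (76 min), Nimbus→Machine M6 (65 min), Iris→Machine M1 (43 min), Granite→Machine M5 (34 min), Ember→Machine M3 (49 min) — total 95+76+65+43+34+49 = 362 min.
Row-greedy (each job in turn takes its cheapest remaining machine) gives 458 min, worse by 96.
Checked against all permutations: 362 min is optimal.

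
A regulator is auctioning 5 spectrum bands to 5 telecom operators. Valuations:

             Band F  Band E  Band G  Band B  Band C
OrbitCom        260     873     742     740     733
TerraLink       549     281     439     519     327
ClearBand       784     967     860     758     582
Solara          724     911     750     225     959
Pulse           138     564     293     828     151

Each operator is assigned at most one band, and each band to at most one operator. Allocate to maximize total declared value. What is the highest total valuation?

Max total: $4069M

Optimal: OrbitCom→Band E ($873M), TerraLink→Band F ($549M), ClearBand→Band G ($860M), Solara→Band C ($959M), Pulse→Band B ($828M) — total 873+549+860+959+828 = $4069M.
Column-greedy (each band in turn goes to its best remaining operator) gives $3592M, worse by 477.
Next-best assignment: OrbitCom→Band G, TerraLink→Band F, ClearBand→Band E, Solara→Band C, Pulse→Band B = $4045M.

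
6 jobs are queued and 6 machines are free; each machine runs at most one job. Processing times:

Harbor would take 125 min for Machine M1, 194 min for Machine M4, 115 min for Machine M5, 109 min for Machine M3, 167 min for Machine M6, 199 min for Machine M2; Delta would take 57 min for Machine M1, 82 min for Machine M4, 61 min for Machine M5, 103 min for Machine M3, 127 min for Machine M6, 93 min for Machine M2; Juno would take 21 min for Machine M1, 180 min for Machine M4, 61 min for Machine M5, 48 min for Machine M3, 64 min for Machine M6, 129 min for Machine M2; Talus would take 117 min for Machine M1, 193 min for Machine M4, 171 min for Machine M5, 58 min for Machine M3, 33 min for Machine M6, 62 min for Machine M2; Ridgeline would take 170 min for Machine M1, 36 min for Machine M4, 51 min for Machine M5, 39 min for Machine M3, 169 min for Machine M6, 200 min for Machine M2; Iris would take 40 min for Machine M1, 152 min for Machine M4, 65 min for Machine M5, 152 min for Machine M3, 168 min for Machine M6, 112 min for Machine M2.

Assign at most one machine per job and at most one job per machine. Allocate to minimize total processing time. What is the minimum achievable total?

This is a one-to-one assignment (minimum-cost bipartite matching).
Optimal: Harbor→Machine M3 (109 min), Delta→Machine M2 (93 min), Juno→Machine M1 (21 min), Talus→Machine M6 (33 min), Ridgeline→Machine M4 (36 min), Iris→Machine M5 (65 min) — total 109+93+21+33+36+65 = 357 min.
Min-entry greedy (repeatedly take the single cheapest remaining cell) gives 372 min, worse by 15.
Checked against all permutations: 357 min is optimal.

Min total: 357 min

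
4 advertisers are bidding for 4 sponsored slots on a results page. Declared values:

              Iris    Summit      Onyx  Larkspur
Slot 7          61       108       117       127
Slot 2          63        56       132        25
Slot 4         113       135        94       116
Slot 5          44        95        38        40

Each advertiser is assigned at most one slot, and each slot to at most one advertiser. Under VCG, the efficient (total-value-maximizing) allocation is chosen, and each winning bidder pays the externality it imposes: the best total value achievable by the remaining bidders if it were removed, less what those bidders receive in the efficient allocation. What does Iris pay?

Iris pays $40.

Efficient allocation: Iris→Slot 4 ($113), Summit→Slot 5 ($95), Onyx→Slot 2 ($132), Larkspur→Slot 7 ($127); total welfare W = $467.
Iris receives Slot 4 at value $113, so the others get W − 113 = $354.
Without Iris: best allocation of the remaining 3 bidders over all 4 slots is Summit→Slot 4 ($135), Onyx→Slot 2 ($132), Larkspur→Slot 7 ($127), total $394.
VCG payment = (others' best without Iris) − (others' welfare with Iris) = 394 − 354 = $40.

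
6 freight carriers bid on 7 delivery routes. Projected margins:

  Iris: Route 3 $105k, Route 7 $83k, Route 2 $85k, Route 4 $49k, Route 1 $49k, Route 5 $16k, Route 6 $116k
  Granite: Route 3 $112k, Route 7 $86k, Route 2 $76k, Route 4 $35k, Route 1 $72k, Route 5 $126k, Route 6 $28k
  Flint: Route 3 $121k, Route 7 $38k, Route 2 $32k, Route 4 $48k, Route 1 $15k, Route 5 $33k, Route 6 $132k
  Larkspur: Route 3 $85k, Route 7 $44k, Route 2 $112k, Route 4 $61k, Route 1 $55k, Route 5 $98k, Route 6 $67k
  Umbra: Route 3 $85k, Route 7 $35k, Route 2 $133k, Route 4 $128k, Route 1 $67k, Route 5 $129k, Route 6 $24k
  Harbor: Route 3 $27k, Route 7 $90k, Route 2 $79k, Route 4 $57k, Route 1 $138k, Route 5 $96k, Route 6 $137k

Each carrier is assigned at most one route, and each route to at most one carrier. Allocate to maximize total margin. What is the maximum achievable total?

Optimal: Iris→Route 3 ($105k), Granite→Route 5 ($126k), Flint→Route 6 ($132k), Larkspur→Route 2 ($112k), Umbra→Route 4 ($128k), Harbor→Route 1 ($138k) — total 105+126+132+112+128+138 = $741k.
Max-entry greedy (repeatedly take the single best remaining cell) gives $695k, worse by 46.
Swapping Iris↔Harbor (Iris→Route 1 $49k, Harbor→Route 3 $27k) loses 167.
Checked against all permutations: $741k is optimal.

Max total: $741k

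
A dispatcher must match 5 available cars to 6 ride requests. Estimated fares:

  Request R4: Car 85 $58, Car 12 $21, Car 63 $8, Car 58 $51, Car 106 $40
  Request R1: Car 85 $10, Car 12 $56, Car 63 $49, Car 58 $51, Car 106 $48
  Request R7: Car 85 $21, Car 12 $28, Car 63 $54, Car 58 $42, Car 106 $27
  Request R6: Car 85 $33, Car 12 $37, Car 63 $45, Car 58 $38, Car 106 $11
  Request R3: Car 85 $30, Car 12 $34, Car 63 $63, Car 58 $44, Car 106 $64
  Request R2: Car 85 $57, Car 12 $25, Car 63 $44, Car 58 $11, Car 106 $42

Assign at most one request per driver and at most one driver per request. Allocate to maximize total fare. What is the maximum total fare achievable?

Maximum total: $282

Optimal: Car 85→Request R2 ($57), Car 12→Request R1 ($56), Car 63→Request R7 ($54), Car 58→Request R4 ($51), Car 106→Request R3 ($64) — total 57+56+54+51+64 = $282.
Column-greedy (each request in turn goes to its best remaining driver) gives $270, worse by 12.
Every other assignment is strictly worse.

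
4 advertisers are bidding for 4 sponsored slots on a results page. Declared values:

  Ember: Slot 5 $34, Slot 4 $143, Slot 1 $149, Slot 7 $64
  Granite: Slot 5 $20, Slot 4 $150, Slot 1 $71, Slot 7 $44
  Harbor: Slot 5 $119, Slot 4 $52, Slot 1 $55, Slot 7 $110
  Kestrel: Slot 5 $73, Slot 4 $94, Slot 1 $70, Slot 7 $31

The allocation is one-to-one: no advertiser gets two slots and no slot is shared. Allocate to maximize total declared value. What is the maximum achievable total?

Maximum total: $482

Treat this as an assignment problem: match each advertiser to one slot.
Optimal: Ember→Slot 1 ($149), Granite→Slot 4 ($150), Harbor→Slot 7 ($110), Kestrel→Slot 5 ($73) — total 149+150+110+73 = $482.
Row-greedy (each advertiser in turn takes its best remaining slot) gives $449, worse by 33.
Swapping Ember↔Harbor (Ember→Slot 7 $64, Harbor→Slot 1 $55) loses 140.
Checked against all permutations: $482 is optimal.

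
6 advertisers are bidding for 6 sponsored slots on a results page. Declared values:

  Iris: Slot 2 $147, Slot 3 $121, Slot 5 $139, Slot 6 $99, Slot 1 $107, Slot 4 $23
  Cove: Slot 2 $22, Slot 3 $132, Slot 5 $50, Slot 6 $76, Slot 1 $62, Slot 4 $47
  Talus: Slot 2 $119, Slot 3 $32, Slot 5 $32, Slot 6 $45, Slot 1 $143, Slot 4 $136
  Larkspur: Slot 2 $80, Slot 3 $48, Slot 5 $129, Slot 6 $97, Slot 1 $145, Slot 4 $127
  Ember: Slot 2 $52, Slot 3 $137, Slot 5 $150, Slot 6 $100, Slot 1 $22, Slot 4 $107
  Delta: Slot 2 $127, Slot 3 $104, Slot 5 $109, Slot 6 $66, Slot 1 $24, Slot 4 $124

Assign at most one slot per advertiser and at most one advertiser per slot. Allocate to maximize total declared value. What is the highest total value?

Max total: $793

Optimal: Iris→Slot 2 ($147), Cove→Slot 3 ($132), Talus→Slot 1 ($143), Larkspur→Slot 6 ($97), Ember→Slot 5 ($150), Delta→Slot 4 ($124) — total 147+132+143+97+150+124 = $793.
Max-entry greedy (repeatedly take the single best remaining cell) gives $776, worse by 17.
Next-best assignment: Iris→Slot 6, Cove→Slot 3, Talus→Slot 4, Larkspur→Slot 1, Ember→Slot 5, Delta→Slot 2 = $789.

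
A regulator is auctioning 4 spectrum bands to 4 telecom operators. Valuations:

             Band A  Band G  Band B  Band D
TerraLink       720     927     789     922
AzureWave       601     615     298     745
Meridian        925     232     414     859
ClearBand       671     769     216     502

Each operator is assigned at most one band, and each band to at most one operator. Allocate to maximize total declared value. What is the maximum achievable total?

This is a one-to-one assignment (maximum-weight bipartite matching).
Optimal: TerraLink→Band B ($789M), AzureWave→Band D ($745M), Meridian→Band A ($925M), ClearBand→Band G ($769M) — total 789+745+925+769 = $3228M.
Max-entry greedy (repeatedly take the single best remaining cell) gives $2813M, worse by 415.
Next-best assignment: TerraLink→Band B, AzureWave→Band A, Meridian→Band D, ClearBand→Band G = $3018M.

Maximum total: $3228M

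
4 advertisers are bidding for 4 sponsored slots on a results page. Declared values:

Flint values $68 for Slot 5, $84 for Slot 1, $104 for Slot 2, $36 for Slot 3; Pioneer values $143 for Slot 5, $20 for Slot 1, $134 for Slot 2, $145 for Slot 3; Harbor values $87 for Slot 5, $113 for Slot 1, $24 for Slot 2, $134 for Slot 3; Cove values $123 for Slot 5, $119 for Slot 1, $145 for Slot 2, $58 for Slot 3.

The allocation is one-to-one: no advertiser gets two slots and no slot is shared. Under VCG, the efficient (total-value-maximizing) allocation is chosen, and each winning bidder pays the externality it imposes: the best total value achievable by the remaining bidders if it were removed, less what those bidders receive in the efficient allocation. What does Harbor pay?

Harbor pays $2.

Efficient allocation: Flint→Slot 1 ($84), Pioneer→Slot 5 ($143), Harbor→Slot 3 ($134), Cove→Slot 2 ($145); total welfare W = $506.
Harbor receives Slot 3 at value $134, so the others get W − 134 = $372.
Without Harbor: best allocation of the remaining 3 bidders over all 4 slots is Flint→Slot 1 ($84), Pioneer→Slot 3 ($145), Cove→Slot 2 ($145), total $374.
VCG payment = (others' best without Harbor) − (others' welfare with Harbor) = 374 − 372 = $2.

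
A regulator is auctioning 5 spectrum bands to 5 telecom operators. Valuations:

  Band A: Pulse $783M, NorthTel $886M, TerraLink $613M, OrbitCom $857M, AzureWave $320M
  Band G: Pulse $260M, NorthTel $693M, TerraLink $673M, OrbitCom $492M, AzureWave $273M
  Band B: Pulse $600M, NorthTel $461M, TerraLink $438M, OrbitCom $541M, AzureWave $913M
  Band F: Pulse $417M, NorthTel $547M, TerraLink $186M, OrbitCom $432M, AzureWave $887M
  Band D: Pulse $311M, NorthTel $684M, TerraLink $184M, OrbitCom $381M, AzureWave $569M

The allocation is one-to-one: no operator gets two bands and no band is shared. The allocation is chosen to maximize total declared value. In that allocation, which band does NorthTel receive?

Optimal: Pulse→Band B ($600M), NorthTel→Band D ($684M), TerraLink→Band G ($673M), OrbitCom→Band A ($857M), AzureWave→Band F ($887M) — total 600+684+673+857+887 = $3701M.
Max-entry greedy (repeatedly take the single best remaining cell) gives $3215M, worse by 486.
No other one-to-one assignment exceeds $3701M.
NorthTel's own top band is Band A ($886M), but forcing NorthTel→Band A and reassigning the rest optimally gives only $3427M — worse by 274.

NorthTel receives Band D.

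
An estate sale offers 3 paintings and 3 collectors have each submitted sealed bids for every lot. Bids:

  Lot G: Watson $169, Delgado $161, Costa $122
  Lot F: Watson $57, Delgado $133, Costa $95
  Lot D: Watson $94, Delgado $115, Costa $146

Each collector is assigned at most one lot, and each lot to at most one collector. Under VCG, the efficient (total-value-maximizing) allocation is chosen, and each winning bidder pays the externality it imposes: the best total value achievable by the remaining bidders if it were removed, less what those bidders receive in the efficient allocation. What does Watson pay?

Watson pays $28.

Efficient allocation: Watson→Lot G ($169), Delgado→Lot F ($133), Costa→Lot D ($146); total welfare W = $448.
Watson receives Lot G at value $169, so the others get W − 169 = $279.
Without Watson: best allocation of the remaining 2 bidders over all 3 lots is Delgado→Lot G ($161), Costa→Lot D ($146), total $307.
VCG payment = (others' best without Watson) − (others' welfare with Watson) = 307 − 279 = $28.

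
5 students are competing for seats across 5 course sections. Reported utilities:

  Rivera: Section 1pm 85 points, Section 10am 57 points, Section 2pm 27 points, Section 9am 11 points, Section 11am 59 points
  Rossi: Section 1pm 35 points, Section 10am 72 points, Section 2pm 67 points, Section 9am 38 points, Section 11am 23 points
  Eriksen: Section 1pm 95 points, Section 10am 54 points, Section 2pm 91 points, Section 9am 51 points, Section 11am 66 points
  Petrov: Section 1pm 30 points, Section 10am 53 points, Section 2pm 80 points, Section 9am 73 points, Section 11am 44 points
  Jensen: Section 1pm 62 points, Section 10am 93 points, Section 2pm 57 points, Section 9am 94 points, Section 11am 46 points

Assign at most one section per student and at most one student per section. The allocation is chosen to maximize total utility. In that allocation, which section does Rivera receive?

This is a one-to-one assignment (maximum-weight bipartite matching).
Optimal: Rivera→Section 11am (59 points), Rossi→Section 10am (72 points), Eriksen→Section 1pm (95 points), Petrov→Section 2pm (80 points), Jensen→Section 9am (94 points) — total 59+72+95+80+94 = 400 points.
Row-greedy (each student in turn takes its best remaining section) gives 367 points, worse by 33.
Every other assignment is strictly worse.
Rivera's own top section is Section 1pm (85 points), but forcing Rivera→Section 1pm and reassigning the rest optimally gives only 397 points — worse by 3.

Rivera receives Section 11am.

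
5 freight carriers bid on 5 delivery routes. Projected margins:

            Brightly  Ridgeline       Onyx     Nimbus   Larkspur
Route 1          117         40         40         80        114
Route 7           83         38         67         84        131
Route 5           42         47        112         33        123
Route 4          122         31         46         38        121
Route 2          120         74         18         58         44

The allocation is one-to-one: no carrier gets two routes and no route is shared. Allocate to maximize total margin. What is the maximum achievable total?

Maximum total: $519k

Optimal: Brightly→Route 4 ($122k), Ridgeline→Route 2 ($74k), Onyx→Route 5 ($112k), Nimbus→Route 1 ($80k), Larkspur→Route 7 ($131k) — total 122+74+112+80+131 = $519k.
Row-greedy (each carrier in turn takes its best remaining route) gives $506k, worse by 13.
Next-best assignment: Brightly→Route 1, Ridgeline→Route 2, Onyx→Route 5, Nimbus→Route 7, Larkspur→Route 4 = $508k.
Checked against all permutations: $519k is optimal.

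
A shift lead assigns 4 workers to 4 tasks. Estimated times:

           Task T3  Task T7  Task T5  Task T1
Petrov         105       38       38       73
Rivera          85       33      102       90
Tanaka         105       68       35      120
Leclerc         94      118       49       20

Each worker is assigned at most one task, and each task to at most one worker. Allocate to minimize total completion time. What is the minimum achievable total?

Min total: 178 min

Optimal: Petrov→Task T7 (38 min), Rivera→Task T3 (85 min), Tanaka→Task T5 (35 min), Leclerc→Task T1 (20 min) — total 38+85+35+20 = 178 min.
Min-entry greedy (repeatedly take the single cheapest remaining cell) gives 193 min, worse by 15.
Next-best assignment: Petrov→Task T3, Rivera→Task T7, Tanaka→Task T5, Leclerc→Task T1 = 193 min.
Checked against all permutations: 178 min is optimal.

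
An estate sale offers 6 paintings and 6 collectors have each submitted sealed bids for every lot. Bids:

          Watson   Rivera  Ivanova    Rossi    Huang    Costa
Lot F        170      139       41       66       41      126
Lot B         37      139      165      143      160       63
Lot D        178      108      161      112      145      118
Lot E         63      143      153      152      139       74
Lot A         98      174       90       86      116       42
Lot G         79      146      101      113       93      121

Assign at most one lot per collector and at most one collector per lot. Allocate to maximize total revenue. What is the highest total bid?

Maximum total: $938

Optimal: Watson→Lot F ($170), Rivera→Lot A ($174), Ivanova→Lot D ($161), Rossi→Lot E ($152), Huang→Lot B ($160), Costa→Lot G ($121) — total 170+174+161+152+160+121 = $938.
Column-greedy (each lot in turn goes to its best remaining collector) gives $927, worse by 11.
Next-best assignment: Watson→Lot F, Rivera→Lot A, Ivanova→Lot B, Rossi→Lot E, Huang→Lot D, Costa→Lot G = $927.
No other one-to-one assignment exceeds $938.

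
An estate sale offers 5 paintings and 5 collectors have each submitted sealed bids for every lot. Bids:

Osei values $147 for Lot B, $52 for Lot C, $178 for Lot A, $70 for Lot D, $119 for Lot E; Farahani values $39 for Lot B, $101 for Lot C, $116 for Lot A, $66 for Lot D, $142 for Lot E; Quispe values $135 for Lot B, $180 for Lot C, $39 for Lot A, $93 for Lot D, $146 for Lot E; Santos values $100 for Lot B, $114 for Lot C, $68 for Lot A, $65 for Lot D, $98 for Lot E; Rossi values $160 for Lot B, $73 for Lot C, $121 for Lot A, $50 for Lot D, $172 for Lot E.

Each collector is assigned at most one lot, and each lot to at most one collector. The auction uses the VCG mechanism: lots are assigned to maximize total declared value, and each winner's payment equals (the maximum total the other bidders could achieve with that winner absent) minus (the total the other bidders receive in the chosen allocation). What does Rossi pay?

Rossi pays $35.

Efficient allocation: Osei→Lot A ($178), Farahani→Lot E ($142), Quispe→Lot C ($180), Santos→Lot D ($65), Rossi→Lot B ($160); total welfare W = $725.
Rossi receives Lot B at value $160, so the others get W − 160 = $565.
Without Rossi: best allocation of the remaining 4 bidders over all 5 lots is Osei→Lot A ($178), Farahani→Lot E ($142), Quispe→Lot C ($180), Santos→Lot B ($100), total $600.
VCG payment = (others' best without Rossi) − (others' welfare with Rossi) = 600 − 565 = $35.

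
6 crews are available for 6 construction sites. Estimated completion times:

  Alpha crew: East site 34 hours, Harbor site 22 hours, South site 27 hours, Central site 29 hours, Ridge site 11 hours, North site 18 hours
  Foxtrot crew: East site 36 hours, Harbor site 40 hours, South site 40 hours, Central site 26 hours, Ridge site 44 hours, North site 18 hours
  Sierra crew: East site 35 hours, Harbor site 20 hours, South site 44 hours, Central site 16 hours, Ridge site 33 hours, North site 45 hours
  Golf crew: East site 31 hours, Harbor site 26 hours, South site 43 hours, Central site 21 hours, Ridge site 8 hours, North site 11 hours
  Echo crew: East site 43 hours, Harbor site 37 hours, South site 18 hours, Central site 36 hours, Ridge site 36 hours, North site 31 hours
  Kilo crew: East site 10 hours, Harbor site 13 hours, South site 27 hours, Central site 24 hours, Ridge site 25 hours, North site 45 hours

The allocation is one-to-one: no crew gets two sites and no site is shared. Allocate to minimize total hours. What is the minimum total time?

Min total: 92 hours

Optimal: Alpha crew→Harbor site (22 hours), Foxtrot crew→North site (18 hours), Sierra crew→Central site (16 hours), Golf crew→Ridge site (8 hours), Echo crew→South site (18 hours), Kilo crew→East site (10 hours) — total 22+18+16+8+18+10 = 92 hours.
Next-best assignment: Alpha crew→Ridge site, Foxtrot crew→Central site, Sierra crew→Harbor site, Golf crew→North site, Echo crew→South site, Kilo crew→East site = 96 hours.
No other one-to-one assignment undercuts 92 hours.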